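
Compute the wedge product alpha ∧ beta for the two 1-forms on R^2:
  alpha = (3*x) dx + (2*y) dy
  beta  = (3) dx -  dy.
alpha ∧ beta = (-3*x - 6*y) dx ∧ dy

Distribute the wedge, using dx_i ∧ dx_j = -dx_j ∧ dx_i and dx_i ∧ dx_i = 0. For each pair (i, j) with i < j, the coefficient of dx_i ∧ dx_j in alpha ∧ beta is (alpha_i * beta_j - alpha_j * beta_i). Collecting: alpha ∧ beta = (-3*x - 6*y) dx ∧ dy.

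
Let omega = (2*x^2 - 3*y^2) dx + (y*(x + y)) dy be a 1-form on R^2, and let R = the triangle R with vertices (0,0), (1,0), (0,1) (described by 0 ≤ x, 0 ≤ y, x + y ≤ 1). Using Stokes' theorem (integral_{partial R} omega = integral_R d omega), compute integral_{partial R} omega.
integral_(partial R) omega = 7/6

Stokes: integral_partial_R omega = integral_R d omega with d omega = (∂Q/∂x - ∂P/∂y) dx ∧ dy.
  ∂Q/∂x = y
  ∂P/∂y = -6*y
  integrand = ∂Q/∂x - ∂P/∂y = 7*y.
Integrating over R: integral_0^1 integral_0^{1-x} (7*y) dy dx = 7/6.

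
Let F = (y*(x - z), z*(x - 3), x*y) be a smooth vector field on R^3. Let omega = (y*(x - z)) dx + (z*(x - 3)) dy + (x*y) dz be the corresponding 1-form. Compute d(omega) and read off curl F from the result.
d(omega) = (3) dy ∧ dz + (-2*y) dz ∧ dx + (-x + 2*z) dx ∧ dy; curl F = (3, -2*y, -x + 2*z)

d omega = sum_{i<j} (∂f_j/∂x_i - ∂f_i/∂x_j) dx_i ∧ dx_j. Under the identification (dy ∧ dz, dz ∧ dx, dx ∧ dy) ↔ (e_x, e_y, e_z), the coefficients are exactly the components of curl F. Compute:
  ∂R/∂y - ∂Q/∂z = (x) - (x - 3) = 3
  ∂P/∂z - ∂R/∂x = (-y) - (y) = -2*y
  ∂Q/∂x - ∂P/∂y = (z) - (x - z) = -x + 2*z.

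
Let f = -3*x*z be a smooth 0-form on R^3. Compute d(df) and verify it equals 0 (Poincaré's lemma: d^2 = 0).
d(df) = 0

Step 1: df = sum_i (∂f/∂x_i) dx_i = (-3*z) dx + (0) dy + (-3*x) dz.
Step 2: Apply d again. Using the 1-form formula, the coefficient of dx ∧ dy in d(df) is ∂^2 f/∂x ∂y - ∂^2 f/∂y ∂x = (0) - (0) = 0 (equality of mixed partials for smooth f).
Similarly for dx ∧ dz and dy ∧ dz — all coefficients vanish. So d(df) = 0.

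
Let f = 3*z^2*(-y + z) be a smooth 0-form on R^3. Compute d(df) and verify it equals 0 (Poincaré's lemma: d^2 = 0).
d(df) = 0

Step 1: df = sum_i (∂f/∂x_i) dx_i = (0) dx + (-3*z^2) dy + (3*z*(-2*y + 3*z)) dz.
Step 2: Apply d again. Using the 1-form formula, the coefficient of dx ∧ dy in d(df) is ∂^2 f/∂x ∂y - ∂^2 f/∂y ∂x = (0) - (0) = 0 (equality of mixed partials for smooth f).
Similarly for dx ∧ dz and dy ∧ dz — all coefficients vanish. So d(df) = 0.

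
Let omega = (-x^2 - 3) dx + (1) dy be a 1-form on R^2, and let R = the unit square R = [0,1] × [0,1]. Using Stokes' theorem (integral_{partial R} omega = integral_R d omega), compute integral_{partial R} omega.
integral_(partial R) omega = 0

Stokes: integral_partial_R omega = integral_R d omega with d omega = (∂Q/∂x - ∂P/∂y) dx ∧ dy.
  ∂Q/∂x = 0
  ∂P/∂y = 0
  integrand = ∂Q/∂x - ∂P/∂y = 0.
Integrating over R: integral_0^1 integral_0^1 (0) dx dy = 0.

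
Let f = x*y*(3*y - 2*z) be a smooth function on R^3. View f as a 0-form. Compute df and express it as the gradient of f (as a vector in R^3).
df = (y*(3*y - 2*z)) dx + (2*x*(3*y - z)) dy + (-2*x*y) dz; grad f = (y*(3*y - 2*z), 2*x*(3*y - z), -2*x*y)

For a 0-form f, d f = (∂f/∂x) dx + (∂f/∂y) dy + (∂f/∂z) dz. The components of the vector representation are exactly the entries of grad f in Cartesian coordinates:
  ∂f/∂x = y*(3*y - 2*z)
  ∂f/∂y = 2*x*(3*y - z)
  ∂f/∂z = -2*x*y.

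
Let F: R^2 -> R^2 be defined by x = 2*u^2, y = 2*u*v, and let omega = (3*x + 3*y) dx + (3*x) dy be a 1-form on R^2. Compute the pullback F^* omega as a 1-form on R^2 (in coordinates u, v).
F^* omega = (u^2*(24*u + 36*v)) du + (12*u^3) dv

Using F^*(f dg) = (f ∘ F) d(g ∘ F), substitute each coordinate x_i by F_i(u, v) in f_i, and replace dx_i by d F_i = (∂F_i/∂u) du + (∂F_i/∂v) dv.
  For the x component: f_1(F) = 6*u*(u + v); d F_1 = (4*u) du + (0) dv
  For the y component: f_2(F) = 6*u^2; d F_2 = (2*v) du + (2*u) dv
Combining and collecting du, dv coefficients:
  coeff of du: u^2*(24*u + 36*v)
  coeff of dv: 12*u^3
F^* omega = (u^2*(24*u + 36*v)) du + (12*u^3) dv.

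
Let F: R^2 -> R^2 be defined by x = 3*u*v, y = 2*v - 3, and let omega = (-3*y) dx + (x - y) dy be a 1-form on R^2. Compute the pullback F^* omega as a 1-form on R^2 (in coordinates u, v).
F^* omega = (9*v*(3 - 2*v)) du + (-12*u*v + 27*u - 4*v + 6) dv

Using F^*(f dg) = (f ∘ F) d(g ∘ F), substitute each coordinate x_i by F_i(u, v) in f_i, and replace dx_i by d F_i = (∂F_i/∂u) du + (∂F_i/∂v) dv.
  For the x component: f_1(F) = 9 - 6*v; d F_1 = (3*v) du + (3*u) dv
  For the y component: f_2(F) = 3*u*v - 2*v + 3; d F_2 = (0) du + (2) dv
Combining and collecting du, dv coefficients:
  coeff of du: 9*v*(3 - 2*v)
  coeff of dv: -12*u*v + 27*u - 4*v + 6
F^* omega = (9*v*(3 - 2*v)) du + (-12*u*v + 27*u - 4*v + 6) dv.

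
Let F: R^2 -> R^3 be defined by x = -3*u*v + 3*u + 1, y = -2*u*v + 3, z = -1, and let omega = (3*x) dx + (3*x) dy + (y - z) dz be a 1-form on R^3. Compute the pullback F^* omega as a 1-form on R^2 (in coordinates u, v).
F^* omega = (45*u*v^2 - 72*u*v + 27*u - 15*v + 9) du + (15*u*(3*u*v - 3*u - 1)) dv

Using F^*(f dg) = (f ∘ F) d(g ∘ F), substitute each coordinate x_i by F_i(u, v) in f_i, and replace dx_i by d F_i = (∂F_i/∂u) du + (∂F_i/∂v) dv.
  For the x component: f_1(F) = -9*u*v + 9*u + 3; d F_1 = (3 - 3*v) du + (-3*u) dv
  For the y component: f_2(F) = -9*u*v + 9*u + 3; d F_2 = (-2*v) du + (-2*u) dv
  For the z component: f_3(F) = -2*u*v + 4; d F_3 = (0) du + (0) dv
Combining and collecting du, dv coefficients:
  coeff of du: 45*u*v^2 - 72*u*v + 27*u - 15*v + 9
  coeff of dv: 15*u*(3*u*v - 3*u - 1)
F^* omega = (45*u*v^2 - 72*u*v + 27*u - 15*v + 9) du + (15*u*(3*u*v - 3*u - 1)) dv.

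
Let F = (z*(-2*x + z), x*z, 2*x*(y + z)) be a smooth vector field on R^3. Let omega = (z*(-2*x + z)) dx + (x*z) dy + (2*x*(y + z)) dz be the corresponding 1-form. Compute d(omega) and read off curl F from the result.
d(omega) = (x) dy ∧ dz + (-2*x - 2*y) dz ∧ dx + (z) dx ∧ dy; curl F = (x, -2*x - 2*y, z)

d omega = sum_{i<j} (∂f_j/∂x_i - ∂f_i/∂x_j) dx_i ∧ dx_j. Under the identification (dy ∧ dz, dz ∧ dx, dx ∧ dy) ↔ (e_x, e_y, e_z), the coefficients are exactly the components of curl F. Compute:
  ∂R/∂y - ∂Q/∂z = (2*x) - (x) = x
  ∂P/∂z - ∂R/∂x = (-2*x + 2*z) - (2*y + 2*z) = -2*x - 2*y
  ∂Q/∂x - ∂P/∂y = (z) - (0) = z.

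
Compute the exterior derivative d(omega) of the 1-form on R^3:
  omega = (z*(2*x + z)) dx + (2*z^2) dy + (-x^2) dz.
d(omega) = (-4*x - 2*z) dx ∧ dz + (-4*z) dy ∧ dz

For a 1-form omega = sum_i f_i dx_i, the exterior derivative is
  d(omega) = sum_{i < j} (∂f_j/∂x_i - ∂f_i/∂x_j) dx_i ∧ dx_j.
  coefficient of dx ∧ dz: ∂f_3/∂x - ∂f_1/∂z = ∂(-x^2)/∂x - ∂(z*(2*x + z))/∂z = -4*x - 2*z
  coefficient of dy ∧ dz: ∂f_3/∂y - ∂f_2/∂z = ∂(-x^2)/∂y - ∂(2*z^2)/∂z = -4*z
Assembling: d(omega) = (-4*x - 2*z) dx ∧ dz + (-4*z) dy ∧ dz.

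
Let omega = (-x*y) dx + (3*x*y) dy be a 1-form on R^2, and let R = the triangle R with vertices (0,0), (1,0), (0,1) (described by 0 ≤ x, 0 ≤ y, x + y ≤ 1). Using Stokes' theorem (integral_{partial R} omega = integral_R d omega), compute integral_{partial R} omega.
integral_(partial R) omega = 2/3

Stokes: integral_partial_R omega = integral_R d omega with d omega = (∂Q/∂x - ∂P/∂y) dx ∧ dy.
  ∂Q/∂x = 3*y
  ∂P/∂y = -x
  integrand = ∂Q/∂x - ∂P/∂y = x + 3*y.
Integrating over R: integral_0^1 integral_0^{1-x} (x + 3*y) dy dx = 2/3.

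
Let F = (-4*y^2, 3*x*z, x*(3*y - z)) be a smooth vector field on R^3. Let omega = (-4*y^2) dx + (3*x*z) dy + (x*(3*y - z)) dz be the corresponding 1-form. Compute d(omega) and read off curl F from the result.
d(omega) = (0) dy ∧ dz + (-3*y + z) dz ∧ dx + (8*y + 3*z) dx ∧ dy; curl F = (0, -3*y + z, 8*y + 3*z)

d omega = sum_{i<j} (∂f_j/∂x_i - ∂f_i/∂x_j) dx_i ∧ dx_j. Under the identification (dy ∧ dz, dz ∧ dx, dx ∧ dy) ↔ (e_x, e_y, e_z), the coefficients are exactly the components of curl F. Compute:
  ∂R/∂y - ∂Q/∂z = (3*x) - (3*x) = 0
  ∂P/∂z - ∂R/∂x = (0) - (3*y - z) = -3*y + z
  ∂Q/∂x - ∂P/∂y = (3*z) - (-8*y) = 8*y + 3*z.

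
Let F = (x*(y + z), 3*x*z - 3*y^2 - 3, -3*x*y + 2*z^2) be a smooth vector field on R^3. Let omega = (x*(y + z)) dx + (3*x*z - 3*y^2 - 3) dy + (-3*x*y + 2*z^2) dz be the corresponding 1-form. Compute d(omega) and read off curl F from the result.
d(omega) = (-6*x) dy ∧ dz + (x + 3*y) dz ∧ dx + (-x + 3*z) dx ∧ dy; curl F = (-6*x, x + 3*y, -x + 3*z)

d omega = sum_{i<j} (∂f_j/∂x_i - ∂f_i/∂x_j) dx_i ∧ dx_j. Under the identification (dy ∧ dz, dz ∧ dx, dx ∧ dy) ↔ (e_x, e_y, e_z), the coefficients are exactly the components of curl F. Compute:
  ∂R/∂y - ∂Q/∂z = (-3*x) - (3*x) = -6*x
  ∂P/∂z - ∂R/∂x = (x) - (-3*y) = x + 3*y
  ∂Q/∂x - ∂P/∂y = (3*z) - (x) = -x + 3*z.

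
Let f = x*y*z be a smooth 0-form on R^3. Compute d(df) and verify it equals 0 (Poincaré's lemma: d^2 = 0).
d(df) = 0

Step 1: df = sum_i (∂f/∂x_i) dx_i = (y*z) dx + (x*z) dy + (x*y) dz.
Step 2: Apply d again. Using the 1-form formula, the coefficient of dx ∧ dy in d(df) is ∂^2 f/∂x ∂y - ∂^2 f/∂y ∂x = (z) - (z) = 0 (equality of mixed partials for smooth f).
Similarly for dx ∧ dz and dy ∧ dz — all coefficients vanish. So d(df) = 0.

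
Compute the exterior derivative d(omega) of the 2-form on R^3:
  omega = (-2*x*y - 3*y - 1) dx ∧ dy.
d(omega) = 0

For a 2-form omega = sum_{i<j} g_{ij} dx_i ∧ dx_j, the exterior derivative is
  d(omega) = sum_{i<j} d(g_{ij}) ∧ dx_i ∧ dx_j = sum_{i<j, k} (∂g_{ij}/∂x_k) dx_k ∧ dx_i ∧ dx_j.
Expand each term, using dx_k ∧ dx_i ∧ dx_j = sgn(permutation) dx_{(a)} ∧ dx_{(b)} ∧ dx_{(c)} with (a < b < c) sorted:

Collecting like 3-forms: d(omega) = 0.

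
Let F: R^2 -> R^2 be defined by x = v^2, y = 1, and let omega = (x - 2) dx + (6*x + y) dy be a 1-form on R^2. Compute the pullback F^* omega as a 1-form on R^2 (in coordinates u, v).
F^* omega = (2*v*(v^2 - 2)) dv

Using F^*(f dg) = (f ∘ F) d(g ∘ F), substitute each coordinate x_i by F_i(u, v) in f_i, and replace dx_i by d F_i = (∂F_i/∂u) du + (∂F_i/∂v) dv.
  For the x component: f_1(F) = v^2 - 2; d F_1 = (0) du + (2*v) dv
  For the y component: f_2(F) = 6*v^2 + 1; d F_2 = (0) du + (0) dv
Combining and collecting du, dv coefficients:
  coeff of du: 0
  coeff of dv: 2*v*(v^2 - 2)
F^* omega = (2*v*(v^2 - 2)) dv.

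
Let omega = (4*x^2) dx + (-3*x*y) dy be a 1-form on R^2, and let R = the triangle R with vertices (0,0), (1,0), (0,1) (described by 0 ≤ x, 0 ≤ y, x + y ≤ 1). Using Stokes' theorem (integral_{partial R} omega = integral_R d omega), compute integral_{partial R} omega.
integral_(partial R) omega = -1/2

Stokes: integral_partial_R omega = integral_R d omega with d omega = (∂Q/∂x - ∂P/∂y) dx ∧ dy.
  ∂Q/∂x = -3*y
  ∂P/∂y = 0
  integrand = ∂Q/∂x - ∂P/∂y = -3*y.
Integrating over R: integral_0^1 integral_0^{1-x} (-3*y) dy dx = -1/2.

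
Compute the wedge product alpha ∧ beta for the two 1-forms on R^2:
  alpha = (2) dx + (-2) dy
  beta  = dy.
alpha ∧ beta = (2) dx ∧ dy

Distribute the wedge, using dx_i ∧ dx_j = -dx_j ∧ dx_i and dx_i ∧ dx_i = 0. For each pair (i, j) with i < j, the coefficient of dx_i ∧ dx_j in alpha ∧ beta is (alpha_i * beta_j - alpha_j * beta_i). Collecting: alpha ∧ beta = (2) dx ∧ dy.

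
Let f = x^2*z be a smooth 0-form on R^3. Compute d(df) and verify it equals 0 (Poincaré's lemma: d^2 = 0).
d(df) = 0

Step 1: df = sum_i (∂f/∂x_i) dx_i = (2*x*z) dx + (0) dy + (x^2) dz.
Step 2: Apply d again. Using the 1-form formula, the coefficient of dx ∧ dy in d(df) is ∂^2 f/∂x ∂y - ∂^2 f/∂y ∂x = (0) - (0) = 0 (equality of mixed partials for smooth f).
Similarly for dx ∧ dz and dy ∧ dz — all coefficients vanish. So d(df) = 0.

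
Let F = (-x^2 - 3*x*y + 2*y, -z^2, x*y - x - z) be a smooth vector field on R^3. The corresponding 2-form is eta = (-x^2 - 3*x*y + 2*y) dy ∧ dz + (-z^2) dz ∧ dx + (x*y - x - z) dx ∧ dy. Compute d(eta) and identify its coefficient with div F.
d(eta) = (-2*x - 3*y - 1) dx ∧ dy ∧ dz; div F = -2*x - 3*y - 1

For a 2-form in R^3 of the form above, applying d gives a 3-form with coefficient ∂P/∂x + ∂Q/∂y + ∂R/∂z:
  ∂P/∂x = -2*x - 3*y
  ∂Q/∂y = 0
  ∂R/∂z = -1
Sum = -2*x - 3*y - 1, which is exactly div F.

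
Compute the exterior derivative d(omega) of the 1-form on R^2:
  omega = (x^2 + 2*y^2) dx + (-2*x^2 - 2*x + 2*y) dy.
d(omega) = (-4*x - 4*y - 2) dx ∧ dy

For a 1-form omega = sum_i f_i dx_i, the exterior derivative is
  d(omega) = sum_{i < j} (∂f_j/∂x_i - ∂f_i/∂x_j) dx_i ∧ dx_j.
  coefficient of dx ∧ dy: ∂f_2/∂x - ∂f_1/∂y = ∂(-2*x^2 - 2*x + 2*y)/∂x - ∂(x^2 + 2*y^2)/∂y = -4*x - 4*y - 2
Assembling: d(omega) = (-4*x - 4*y - 2) dx ∧ dy.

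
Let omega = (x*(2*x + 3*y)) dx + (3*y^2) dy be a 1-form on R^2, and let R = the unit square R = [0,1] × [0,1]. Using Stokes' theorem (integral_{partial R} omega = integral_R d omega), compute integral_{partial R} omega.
integral_(partial R) omega = -3/2

Stokes: integral_partial_R omega = integral_R d omega with d omega = (∂Q/∂x - ∂P/∂y) dx ∧ dy.
  ∂Q/∂x = 0
  ∂P/∂y = 3*x
  integrand = ∂Q/∂x - ∂P/∂y = -3*x.
Integrating over R: integral_0^1 integral_0^1 (-3*x) dx dy = -3/2.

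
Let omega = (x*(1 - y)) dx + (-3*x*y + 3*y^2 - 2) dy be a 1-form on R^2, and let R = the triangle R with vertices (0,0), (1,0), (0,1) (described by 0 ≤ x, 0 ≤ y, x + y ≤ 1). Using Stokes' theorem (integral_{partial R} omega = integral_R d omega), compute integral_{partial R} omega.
integral_(partial R) omega = -1/3

Stokes: integral_partial_R omega = integral_R d omega with d omega = (∂Q/∂x - ∂P/∂y) dx ∧ dy.
  ∂Q/∂x = -3*y
  ∂P/∂y = -x
  integrand = ∂Q/∂x - ∂P/∂y = x - 3*y.
Integrating over R: integral_0^1 integral_0^{1-x} (x - 3*y) dy dx = -1/3.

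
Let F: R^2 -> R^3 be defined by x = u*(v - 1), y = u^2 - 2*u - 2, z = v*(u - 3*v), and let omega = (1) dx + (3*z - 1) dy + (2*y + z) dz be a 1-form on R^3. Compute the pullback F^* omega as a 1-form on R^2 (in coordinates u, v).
F^* omega = (8*u^2*v - 17*u*v^2 - 10*u*v - 2*u - 3*v^3 + 18*v^2 - 3*v + 1) du + (2*u^3 - 11*u^2*v - 4*u^2 - 9*u*v^2 + 24*u*v - 3*u + 18*v^3 + 24*v) dv

Using F^*(f dg) = (f ∘ F) d(g ∘ F), substitute each coordinate x_i by F_i(u, v) in f_i, and replace dx_i by d F_i = (∂F_i/∂u) du + (∂F_i/∂v) dv.
  For the x component: f_1(F) = 1; d F_1 = (v - 1) du + (u) dv
  For the y component: f_2(F) = 3*u*v - 9*v^2 - 1; d F_2 = (2*u - 2) du + (0) dv
  For the z component: f_3(F) = 2*u^2 + u*v - 4*u - 3*v^2 - 4; d F_3 = (v) du + (u - 6*v) dv
Combining and collecting du, dv coefficients:
  coeff of du: 8*u^2*v - 17*u*v^2 - 10*u*v - 2*u - 3*v^3 + 18*v^2 - 3*v + 1
  coeff of dv: 2*u^3 - 11*u^2*v - 4*u^2 - 9*u*v^2 + 24*u*v - 3*u + 18*v^3 + 24*v
F^* omega = (8*u^2*v - 17*u*v^2 - 10*u*v - 2*u - 3*v^3 + 18*v^2 - 3*v + 1) du + (2*u^3 - 11*u^2*v - 4*u^2 - 9*u*v^2 + 24*u*v - 3*u + 18*v^3 + 24*v) dv.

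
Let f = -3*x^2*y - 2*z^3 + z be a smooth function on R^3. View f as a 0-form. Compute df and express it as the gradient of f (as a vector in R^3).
df = (-6*x*y) dx + (-3*x^2) dy + (1 - 6*z^2) dz; grad f = (-6*x*y, -3*x^2, 1 - 6*z^2)

For a 0-form f, d f = (∂f/∂x) dx + (∂f/∂y) dy + (∂f/∂z) dz. The components of the vector representation are exactly the entries of grad f in Cartesian coordinates:
  ∂f/∂x = -6*x*y
  ∂f/∂y = -3*x^2
  ∂f/∂z = 1 - 6*z^2.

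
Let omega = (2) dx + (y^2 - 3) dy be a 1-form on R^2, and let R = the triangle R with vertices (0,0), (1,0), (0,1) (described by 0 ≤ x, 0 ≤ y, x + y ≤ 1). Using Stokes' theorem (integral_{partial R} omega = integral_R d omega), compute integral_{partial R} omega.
integral_(partial R) omega = 0

Stokes: integral_partial_R omega = integral_R d omega with d omega = (∂Q/∂x - ∂P/∂y) dx ∧ dy.
  ∂Q/∂x = 0
  ∂P/∂y = 0
  integrand = ∂Q/∂x - ∂P/∂y = 0.
Integrating over R: integral_0^1 integral_0^{1-x} (0) dy dx = 0.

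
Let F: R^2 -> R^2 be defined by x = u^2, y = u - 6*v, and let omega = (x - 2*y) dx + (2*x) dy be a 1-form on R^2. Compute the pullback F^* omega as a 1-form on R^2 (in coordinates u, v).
F^* omega = (2*u*(u^2 - u + 12*v)) du + (-12*u^2) dv

Using F^*(f dg) = (f ∘ F) d(g ∘ F), substitute each coordinate x_i by F_i(u, v) in f_i, and replace dx_i by d F_i = (∂F_i/∂u) du + (∂F_i/∂v) dv.
  For the x component: f_1(F) = u^2 - 2*u + 12*v; d F_1 = (2*u) du + (0) dv
  For the y component: f_2(F) = 2*u^2; d F_2 = (1) du + (-6) dv
Combining and collecting du, dv coefficients:
  coeff of du: 2*u*(u^2 - u + 12*v)
  coeff of dv: -12*u^2
F^* omega = (2*u*(u^2 - u + 12*v)) du + (-12*u^2) dv.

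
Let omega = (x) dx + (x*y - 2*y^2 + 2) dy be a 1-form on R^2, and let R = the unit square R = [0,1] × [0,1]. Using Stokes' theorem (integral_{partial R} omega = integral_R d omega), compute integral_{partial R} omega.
integral_(partial R) omega = 1/2

Stokes: integral_partial_R omega = integral_R d omega with d omega = (∂Q/∂x - ∂P/∂y) dx ∧ dy.
  ∂Q/∂x = y
  ∂P/∂y = 0
  integrand = ∂Q/∂x - ∂P/∂y = y.
Integrating over R: integral_0^1 integral_0^1 (y) dx dy = 1/2.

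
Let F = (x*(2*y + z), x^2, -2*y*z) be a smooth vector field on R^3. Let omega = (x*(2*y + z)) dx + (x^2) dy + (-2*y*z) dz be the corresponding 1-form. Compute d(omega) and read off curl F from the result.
d(omega) = (-2*z) dy ∧ dz + (x) dz ∧ dx + (0) dx ∧ dy; curl F = (-2*z, x, 0)

d omega = sum_{i<j} (∂f_j/∂x_i - ∂f_i/∂x_j) dx_i ∧ dx_j. Under the identification (dy ∧ dz, dz ∧ dx, dx ∧ dy) ↔ (e_x, e_y, e_z), the coefficients are exactly the components of curl F. Compute:
  ∂R/∂y - ∂Q/∂z = (-2*z) - (0) = -2*z
  ∂P/∂z - ∂R/∂x = (x) - (0) = x
  ∂Q/∂x - ∂P/∂y = (2*x) - (2*x) = 0.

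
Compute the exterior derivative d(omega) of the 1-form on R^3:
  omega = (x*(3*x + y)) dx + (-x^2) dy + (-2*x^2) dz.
d(omega) = (-3*x) dx ∧ dy + (-4*x) dx ∧ dz

For a 1-form omega = sum_i f_i dx_i, the exterior derivative is
  d(omega) = sum_{i < j} (∂f_j/∂x_i - ∂f_i/∂x_j) dx_i ∧ dx_j.
  coefficient of dx ∧ dy: ∂f_2/∂x - ∂f_1/∂y = ∂(-x^2)/∂x - ∂(x*(3*x + y))/∂y = -3*x
  coefficient of dx ∧ dz: ∂f_3/∂x - ∂f_1/∂z = ∂(-2*x^2)/∂x - ∂(x*(3*x + y))/∂z = -4*x
Assembling: d(omega) = (-3*x) dx ∧ dy + (-4*x) dx ∧ dz.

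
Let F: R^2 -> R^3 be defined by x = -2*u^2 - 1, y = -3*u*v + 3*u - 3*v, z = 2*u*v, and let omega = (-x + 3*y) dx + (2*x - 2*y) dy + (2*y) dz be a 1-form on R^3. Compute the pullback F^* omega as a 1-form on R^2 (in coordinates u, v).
F^* omega = (-8*u^3 + 48*u^2*v - 48*u^2 - 30*u*v^2 + 84*u*v - 22*u - 30*v^2 + 24*v - 6) du + (12*u^3 - 30*u^2*v + 42*u^2 - 48*u*v + 24*u - 18*v + 6) dv

Using F^*(f dg) = (f ∘ F) d(g ∘ F), substitute each coordinate x_i by F_i(u, v) in f_i, and replace dx_i by d F_i = (∂F_i/∂u) du + (∂F_i/∂v) dv.
  For the x component: f_1(F) = 2*u^2 - 9*u*v + 9*u - 9*v + 1; d F_1 = (-4*u) du + (0) dv
  For the y component: f_2(F) = -4*u^2 + 6*u*v - 6*u + 6*v - 2; d F_2 = (3 - 3*v) du + (-3*u - 3) dv
  For the z component: f_3(F) = -6*u*v + 6*u - 6*v; d F_3 = (2*v) du + (2*u) dv
Combining and collecting du, dv coefficients:
  coeff of du: -8*u^3 + 48*u^2*v - 48*u^2 - 30*u*v^2 + 84*u*v - 22*u - 30*v^2 + 24*v - 6
  coeff of dv: 12*u^3 - 30*u^2*v + 42*u^2 - 48*u*v + 24*u - 18*v + 6
F^* omega = (-8*u^3 + 48*u^2*v - 48*u^2 - 30*u*v^2 + 84*u*v - 22*u - 30*v^2 + 24*v - 6) du + (12*u^3 - 30*u^2*v + 42*u^2 - 48*u*v + 24*u - 18*v + 6) dv.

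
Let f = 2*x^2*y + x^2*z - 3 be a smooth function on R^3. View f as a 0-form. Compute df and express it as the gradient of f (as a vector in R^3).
df = (2*x*(2*y + z)) dx + (2*x^2) dy + (x^2) dz; grad f = (2*x*(2*y + z), 2*x^2, x^2)

For a 0-form f, d f = (∂f/∂x) dx + (∂f/∂y) dy + (∂f/∂z) dz. The components of the vector representation are exactly the entries of grad f in Cartesian coordinates:
  ∂f/∂x = 2*x*(2*y + z)
  ∂f/∂y = 2*x^2
  ∂f/∂z = x^2.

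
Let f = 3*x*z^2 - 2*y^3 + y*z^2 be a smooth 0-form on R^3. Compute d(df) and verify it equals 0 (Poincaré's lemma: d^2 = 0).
d(df) = 0

Step 1: df = sum_i (∂f/∂x_i) dx_i = (3*z^2) dx + (-6*y^2 + z^2) dy + (2*z*(3*x + y)) dz.
Step 2: Apply d again. Using the 1-form formula, the coefficient of dx ∧ dy in d(df) is ∂^2 f/∂x ∂y - ∂^2 f/∂y ∂x = (0) - (0) = 0 (equality of mixed partials for smooth f).
Similarly for dx ∧ dz and dy ∧ dz — all coefficients vanish. So d(df) = 0.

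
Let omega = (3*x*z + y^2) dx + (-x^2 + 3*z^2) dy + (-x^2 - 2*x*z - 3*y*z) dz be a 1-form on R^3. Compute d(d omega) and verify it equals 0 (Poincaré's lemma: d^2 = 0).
d(d omega) = 0

Step 1: d omega = sum_{i<j} (∂f_j/∂x_i - ∂f_i/∂x_j) dx_i ∧ dx_j:
  coeff of dx ∧ dy: -2*x - 2*y
  coeff of dx ∧ dz: -5*x - 2*z
  coeff of dy ∧ dz: -9*z
Step 2: Apply d again to each 2-form coefficient. The only possible 3-form in R^3 is dx ∧ dy ∧ dz, with coefficient
  ∂(coeff of dy∧dz)/∂x - ∂(coeff of dx∧dz)/∂y + ∂(coeff of dx∧dy)/∂z
  = ∂/∂x (-9*z) - ∂/∂y (-5*x - 2*z) + ∂/∂z (-2*x - 2*y).
Each of these terms simplifies to sums of mixed partials that cancel in pairs. The result is 0 (by equality of mixed partials for smooth functions — Schwarz / Clairaut).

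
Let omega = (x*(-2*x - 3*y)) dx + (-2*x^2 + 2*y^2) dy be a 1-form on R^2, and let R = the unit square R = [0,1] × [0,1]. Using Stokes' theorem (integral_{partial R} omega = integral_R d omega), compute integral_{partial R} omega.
integral_(partial R) omega = -1/2

Stokes: integral_partial_R omega = integral_R d omega with d omega = (∂Q/∂x - ∂P/∂y) dx ∧ dy.
  ∂Q/∂x = -4*x
  ∂P/∂y = -3*x
  integrand = ∂Q/∂x - ∂P/∂y = -x.
Integrating over R: integral_0^1 integral_0^1 (-x) dx dy = -1/2.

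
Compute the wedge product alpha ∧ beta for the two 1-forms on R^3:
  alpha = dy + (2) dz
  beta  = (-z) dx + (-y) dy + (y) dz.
alpha ∧ beta = (z) dx ∧ dy + (3*y) dy ∧ dz + (2*z) dx ∧ dz

Distribute the wedge, using dx_i ∧ dx_j = -dx_j ∧ dx_i and dx_i ∧ dx_i = 0. For each pair (i, j) with i < j, the coefficient of dx_i ∧ dx_j in alpha ∧ beta is (alpha_i * beta_j - alpha_j * beta_i). Collecting: alpha ∧ beta = (z) dx ∧ dy + (3*y) dy ∧ dz + (2*z) dx ∧ dz.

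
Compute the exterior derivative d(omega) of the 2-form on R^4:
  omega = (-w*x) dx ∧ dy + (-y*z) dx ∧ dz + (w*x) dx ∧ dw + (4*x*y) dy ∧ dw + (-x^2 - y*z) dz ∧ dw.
d(omega) = (-x + 4*y) dx ∧ dy ∧ dw + (z) dx ∧ dy ∧ dz + (-2*x) dx ∧ dz ∧ dw + (-z) dy ∧ dz ∧ dw

For a 2-form omega = sum_{i<j} g_{ij} dx_i ∧ dx_j, the exterior derivative is
  d(omega) = sum_{i<j} d(g_{ij}) ∧ dx_i ∧ dx_j = sum_{i<j, k} (∂g_{ij}/∂x_k) dx_k ∧ dx_i ∧ dx_j.
Expand each term, using dx_k ∧ dx_i ∧ dx_j = sgn(permutation) dx_{(a)} ∧ dx_{(b)} ∧ dx_{(c)} with (a < b < c) sorted:
  d(-w*x) includes (∂/∂w)(-w*x) dw = (-x) dw, which multiplied by dx ∧ dy gives (-x) dx ∧ dy ∧ dw
  d(-y*z) includes (∂/∂y)(-y*z) dy = (-z) dy, which multiplied by dx ∧ dz gives (z) dx ∧ dy ∧ dz
  d(4*x*y) includes (∂/∂x)(4*x*y) dx = (4*y) dx, which multiplied by dy ∧ dw gives (4*y) dx ∧ dy ∧ dw
  d(-x^2 - y*z) includes (∂/∂x)(-x^2 - y*z) dx = (-2*x) dx, which multiplied by dz ∧ dw gives (-2*x) dx ∧ dz ∧ dw
  d(-x^2 - y*z) includes (∂/∂y)(-x^2 - y*z) dy = (-z) dy, which multiplied by dz ∧ dw gives (-z) dy ∧ dz ∧ dw
Collecting like 3-forms: d(omega) = (-x + 4*y) dx ∧ dy ∧ dw + (z) dx ∧ dy ∧ dz + (-2*x) dx ∧ dz ∧ dw + (-z) dy ∧ dz ∧ dw.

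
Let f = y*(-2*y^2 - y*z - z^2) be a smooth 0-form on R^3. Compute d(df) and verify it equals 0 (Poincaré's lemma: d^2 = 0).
d(df) = 0

Step 1: df = sum_i (∂f/∂x_i) dx_i = (0) dx + (-6*y^2 - 2*y*z - z^2) dy + (y*(-y - 2*z)) dz.
Step 2: Apply d again. Using the 1-form formula, the coefficient of dx ∧ dy in d(df) is ∂^2 f/∂x ∂y - ∂^2 f/∂y ∂x = (0) - (0) = 0 (equality of mixed partials for smooth f).
Similarly for dx ∧ dz and dy ∧ dz — all coefficients vanish. So d(df) = 0.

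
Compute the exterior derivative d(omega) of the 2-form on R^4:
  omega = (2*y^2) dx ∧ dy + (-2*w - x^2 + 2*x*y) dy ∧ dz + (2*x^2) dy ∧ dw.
d(omega) = (-2*x + 2*y) dx ∧ dy ∧ dz + (-2) dy ∧ dz ∧ dw + (4*x) dx ∧ dy ∧ dw

For a 2-form omega = sum_{i<j} g_{ij} dx_i ∧ dx_j, the exterior derivative is
  d(omega) = sum_{i<j} d(g_{ij}) ∧ dx_i ∧ dx_j = sum_{i<j, k} (∂g_{ij}/∂x_k) dx_k ∧ dx_i ∧ dx_j.
Expand each term, using dx_k ∧ dx_i ∧ dx_j = sgn(permutation) dx_{(a)} ∧ dx_{(b)} ∧ dx_{(c)} with (a < b < c) sorted:
  d(-2*w - x^2 + 2*x*y) includes (∂/∂x)(-2*w - x^2 + 2*x*y) dx = (-2*x + 2*y) dx, which multiplied by dy ∧ dz gives (-2*x + 2*y) dx ∧ dy ∧ dz
  d(-2*w - x^2 + 2*x*y) includes (∂/∂w)(-2*w - x^2 + 2*x*y) dw = (-2) dw, which multiplied by dy ∧ dz gives (-2) dy ∧ dz ∧ dw
  d(2*x^2) includes (∂/∂x)(2*x^2) dx = (4*x) dx, which multiplied by dy ∧ dw gives (4*x) dx ∧ dy ∧ dw
Collecting like 3-forms: d(omega) = (-2*x + 2*y) dx ∧ dy ∧ dz + (-2) dy ∧ dz ∧ dw + (4*x) dx ∧ dy ∧ dw.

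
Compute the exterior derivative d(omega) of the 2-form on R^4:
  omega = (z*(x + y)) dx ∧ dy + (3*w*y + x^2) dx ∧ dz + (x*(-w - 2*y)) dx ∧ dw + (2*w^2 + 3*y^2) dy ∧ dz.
d(omega) = (-3*w + x + y) dx ∧ dy ∧ dz + (3*y) dx ∧ dz ∧ dw + (2*x) dx ∧ dy ∧ dw + (4*w) dy ∧ dz ∧ dw

For a 2-form omega = sum_{i<j} g_{ij} dx_i ∧ dx_j, the exterior derivative is
  d(omega) = sum_{i<j} d(g_{ij}) ∧ dx_i ∧ dx_j = sum_{i<j, k} (∂g_{ij}/∂x_k) dx_k ∧ dx_i ∧ dx_j.
Expand each term, using dx_k ∧ dx_i ∧ dx_j = sgn(permutation) dx_{(a)} ∧ dx_{(b)} ∧ dx_{(c)} with (a < b < c) sorted:
  d(z*(x + y)) includes (∂/∂z)(z*(x + y)) dz = (x + y) dz, which multiplied by dx ∧ dy gives (x + y) dx ∧ dy ∧ dz
  d(3*w*y + x^2) includes (∂/∂y)(3*w*y + x^2) dy = (3*w) dy, which multiplied by dx ∧ dz gives (-3*w) dx ∧ dy ∧ dz
  d(3*w*y + x^2) includes (∂/∂w)(3*w*y + x^2) dw = (3*y) dw, which multiplied by dx ∧ dz gives (3*y) dx ∧ dz ∧ dw
  d(x*(-w - 2*y)) includes (∂/∂y)(x*(-w - 2*y)) dy = (-2*x) dy, which multiplied by dx ∧ dw gives (2*x) dx ∧ dy ∧ dw
  d(2*w^2 + 3*y^2) includes (∂/∂w)(2*w^2 + 3*y^2) dw = (4*w) dw, which multiplied by dy ∧ dz gives (4*w) dy ∧ dz ∧ dw
Collecting like 3-forms: d(omega) = (-3*w + x + y) dx ∧ dy ∧ dz + (3*y) dx ∧ dz ∧ dw + (2*x) dx ∧ dy ∧ dw + (4*w) dy ∧ dz ∧ dw.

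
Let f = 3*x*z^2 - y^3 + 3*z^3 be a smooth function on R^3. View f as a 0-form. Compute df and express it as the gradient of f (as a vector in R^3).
df = (3*z^2) dx + (-3*y^2) dy + (3*z*(2*x + 3*z)) dz; grad f = (3*z^2, -3*y^2, 3*z*(2*x + 3*z))

For a 0-form f, d f = (∂f/∂x) dx + (∂f/∂y) dy + (∂f/∂z) dz. The components of the vector representation are exactly the entries of grad f in Cartesian coordinates:
  ∂f/∂x = 3*z^2
  ∂f/∂y = -3*y^2
  ∂f/∂z = 3*z*(2*x + 3*z).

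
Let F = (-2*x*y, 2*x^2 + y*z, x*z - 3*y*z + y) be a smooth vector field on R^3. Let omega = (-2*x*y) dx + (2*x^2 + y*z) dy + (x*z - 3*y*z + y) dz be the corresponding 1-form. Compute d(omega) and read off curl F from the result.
d(omega) = (-y - 3*z + 1) dy ∧ dz + (-z) dz ∧ dx + (6*x) dx ∧ dy; curl F = (-y - 3*z + 1, -z, 6*x)

d omega = sum_{i<j} (∂f_j/∂x_i - ∂f_i/∂x_j) dx_i ∧ dx_j. Under the identification (dy ∧ dz, dz ∧ dx, dx ∧ dy) ↔ (e_x, e_y, e_z), the coefficients are exactly the components of curl F. Compute:
  ∂R/∂y - ∂Q/∂z = (1 - 3*z) - (y) = -y - 3*z + 1
  ∂P/∂z - ∂R/∂x = (0) - (z) = -z
  ∂Q/∂x - ∂P/∂y = (4*x) - (-2*x) = 6*x.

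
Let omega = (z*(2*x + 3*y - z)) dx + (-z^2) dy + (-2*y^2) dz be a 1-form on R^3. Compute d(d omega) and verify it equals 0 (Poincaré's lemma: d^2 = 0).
d(d omega) = 0

Step 1: d omega = sum_{i<j} (∂f_j/∂x_i - ∂f_i/∂x_j) dx_i ∧ dx_j:
  coeff of dx ∧ dy: -3*z
  coeff of dx ∧ dz: -2*x - 3*y + 2*z
  coeff of dy ∧ dz: -4*y + 2*z
Step 2: Apply d again to each 2-form coefficient. The only possible 3-form in R^3 is dx ∧ dy ∧ dz, with coefficient
  ∂(coeff of dy∧dz)/∂x - ∂(coeff of dx∧dz)/∂y + ∂(coeff of dx∧dy)/∂z
  = ∂/∂x (-4*y + 2*z) - ∂/∂y (-2*x - 3*y + 2*z) + ∂/∂z (-3*z).
Each of these terms simplifies to sums of mixed partials that cancel in pairs. The result is 0 (by equality of mixed partials for smooth functions — Schwarz / Clairaut).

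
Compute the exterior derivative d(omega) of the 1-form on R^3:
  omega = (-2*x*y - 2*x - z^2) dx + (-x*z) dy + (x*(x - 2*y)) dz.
d(omega) = (2*x - z) dx ∧ dy + (2*x - 2*y + 2*z) dx ∧ dz + (-x) dy ∧ dz

For a 1-form omega = sum_i f_i dx_i, the exterior derivative is
  d(omega) = sum_{i < j} (∂f_j/∂x_i - ∂f_i/∂x_j) dx_i ∧ dx_j.
  coefficient of dx ∧ dy: ∂f_2/∂x - ∂f_1/∂y = ∂(-x*z)/∂x - ∂(-2*x*y - 2*x - z^2)/∂y = 2*x - z
  coefficient of dx ∧ dz: ∂f_3/∂x - ∂f_1/∂z = ∂(x*(x - 2*y))/∂x - ∂(-2*x*y - 2*x - z^2)/∂z = 2*x - 2*y + 2*z
  coefficient of dy ∧ dz: ∂f_3/∂y - ∂f_2/∂z = ∂(x*(x - 2*y))/∂y - ∂(-x*z)/∂z = -x
Assembling: d(omega) = (2*x - z) dx ∧ dy + (2*x - 2*y + 2*z) dx ∧ dz + (-x) dy ∧ dz.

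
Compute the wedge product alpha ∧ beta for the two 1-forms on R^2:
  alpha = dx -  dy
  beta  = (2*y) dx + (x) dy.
alpha ∧ beta = (x + 2*y) dx ∧ dy

Distribute the wedge, using dx_i ∧ dx_j = -dx_j ∧ dx_i and dx_i ∧ dx_i = 0. For each pair (i, j) with i < j, the coefficient of dx_i ∧ dx_j in alpha ∧ beta is (alpha_i * beta_j - alpha_j * beta_i). Collecting: alpha ∧ beta = (x + 2*y) dx ∧ dy.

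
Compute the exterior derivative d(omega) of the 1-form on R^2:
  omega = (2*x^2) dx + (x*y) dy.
d(omega) = (y) dx ∧ dy

For a 1-form omega = sum_i f_i dx_i, the exterior derivative is
  d(omega) = sum_{i < j} (∂f_j/∂x_i - ∂f_i/∂x_j) dx_i ∧ dx_j.
  coefficient of dx ∧ dy: ∂f_2/∂x - ∂f_1/∂y = ∂(x*y)/∂x - ∂(2*x^2)/∂y = y
Assembling: d(omega) = (y) dx ∧ dy.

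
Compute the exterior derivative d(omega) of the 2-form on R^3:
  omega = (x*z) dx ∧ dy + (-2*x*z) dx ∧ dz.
d(omega) = (x) dx ∧ dy ∧ dz

For a 2-form omega = sum_{i<j} g_{ij} dx_i ∧ dx_j, the exterior derivative is
  d(omega) = sum_{i<j} d(g_{ij}) ∧ dx_i ∧ dx_j = sum_{i<j, k} (∂g_{ij}/∂x_k) dx_k ∧ dx_i ∧ dx_j.
Expand each term, using dx_k ∧ dx_i ∧ dx_j = sgn(permutation) dx_{(a)} ∧ dx_{(b)} ∧ dx_{(c)} with (a < b < c) sorted:
  d(x*z) includes (∂/∂z)(x*z) dz = (x) dz, which multiplied by dx ∧ dy gives (x) dx ∧ dy ∧ dz
Collecting like 3-forms: d(omega) = (x) dx ∧ dy ∧ dz.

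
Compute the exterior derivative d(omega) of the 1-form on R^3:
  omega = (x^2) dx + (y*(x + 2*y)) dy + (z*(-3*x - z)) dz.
d(omega) = (y) dx ∧ dy + (-3*z) dx ∧ dz

For a 1-form omega = sum_i f_i dx_i, the exterior derivative is
  d(omega) = sum_{i < j} (∂f_j/∂x_i - ∂f_i/∂x_j) dx_i ∧ dx_j.
  coefficient of dx ∧ dy: ∂f_2/∂x - ∂f_1/∂y = ∂(y*(x + 2*y))/∂x - ∂(x^2)/∂y = y
  coefficient of dx ∧ dz: ∂f_3/∂x - ∂f_1/∂z = ∂(z*(-3*x - z))/∂x - ∂(x^2)/∂z = -3*z
Assembling: d(omega) = (y) dx ∧ dy + (-3*z) dx ∧ dz.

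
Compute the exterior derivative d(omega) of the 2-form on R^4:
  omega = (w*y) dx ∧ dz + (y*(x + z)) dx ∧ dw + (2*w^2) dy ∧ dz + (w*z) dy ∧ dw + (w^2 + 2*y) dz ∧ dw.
d(omega) = (-w) dx ∧ dy ∧ dz + (-x - z) dx ∧ dy ∧ dw + (3*w + 2) dy ∧ dz ∧ dw

For a 2-form omega = sum_{i<j} g_{ij} dx_i ∧ dx_j, the exterior derivative is
  d(omega) = sum_{i<j} d(g_{ij}) ∧ dx_i ∧ dx_j = sum_{i<j, k} (∂g_{ij}/∂x_k) dx_k ∧ dx_i ∧ dx_j.
Expand each term, using dx_k ∧ dx_i ∧ dx_j = sgn(permutation) dx_{(a)} ∧ dx_{(b)} ∧ dx_{(c)} with (a < b < c) sorted:
  d(w*y) includes (∂/∂y)(w*y) dy = (w) dy, which multiplied by dx ∧ dz gives (-w) dx ∧ dy ∧ dz
  d(w*y) includes (∂/∂w)(w*y) dw = (y) dw, which multiplied by dx ∧ dz gives (y) dx ∧ dz ∧ dw
  d(y*(x + z)) includes (∂/∂y)(y*(x + z)) dy = (x + z) dy, which multiplied by dx ∧ dw gives (-x - z) dx ∧ dy ∧ dw
  d(y*(x + z)) includes (∂/∂z)(y*(x + z)) dz = (y) dz, which multiplied by dx ∧ dw gives (-y) dx ∧ dz ∧ dw
  d(2*w^2) includes (∂/∂w)(2*w^2) dw = (4*w) dw, which multiplied by dy ∧ dz gives (4*w) dy ∧ dz ∧ dw
  d(w*z) includes (∂/∂z)(w*z) dz = (w) dz, which multiplied by dy ∧ dw gives (-w) dy ∧ dz ∧ dw
  d(w^2 + 2*y) includes (∂/∂y)(w^2 + 2*y) dy = (2) dy, which multiplied by dz ∧ dw gives (2) dy ∧ dz ∧ dw
Collecting like 3-forms: d(omega) = (-w) dx ∧ dy ∧ dz + (-x - z) dx ∧ dy ∧ dw + (3*w + 2) dy ∧ dz ∧ dw.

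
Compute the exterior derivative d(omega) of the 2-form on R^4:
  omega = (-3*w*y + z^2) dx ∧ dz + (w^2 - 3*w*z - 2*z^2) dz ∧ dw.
d(omega) = (3*w) dx ∧ dy ∧ dz + (-3*y) dx ∧ dz ∧ dw

For a 2-form omega = sum_{i<j} g_{ij} dx_i ∧ dx_j, the exterior derivative is
  d(omega) = sum_{i<j} d(g_{ij}) ∧ dx_i ∧ dx_j = sum_{i<j, k} (∂g_{ij}/∂x_k) dx_k ∧ dx_i ∧ dx_j.
Expand each term, using dx_k ∧ dx_i ∧ dx_j = sgn(permutation) dx_{(a)} ∧ dx_{(b)} ∧ dx_{(c)} with (a < b < c) sorted:
  d(-3*w*y + z^2) includes (∂/∂y)(-3*w*y + z^2) dy = (-3*w) dy, which multiplied by dx ∧ dz gives (3*w) dx ∧ dy ∧ dz
  d(-3*w*y + z^2) includes (∂/∂w)(-3*w*y + z^2) dw = (-3*y) dw, which multiplied by dx ∧ dz gives (-3*y) dx ∧ dz ∧ dw
Collecting like 3-forms: d(omega) = (3*w) dx ∧ dy ∧ dz + (-3*y) dx ∧ dz ∧ dw.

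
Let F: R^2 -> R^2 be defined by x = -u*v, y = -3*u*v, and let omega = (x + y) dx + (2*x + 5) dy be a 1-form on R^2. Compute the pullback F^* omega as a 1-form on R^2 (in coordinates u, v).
F^* omega = (5*v*(2*u*v - 3)) du + (5*u*(2*u*v - 3)) dv

Using F^*(f dg) = (f ∘ F) d(g ∘ F), substitute each coordinate x_i by F_i(u, v) in f_i, and replace dx_i by d F_i = (∂F_i/∂u) du + (∂F_i/∂v) dv.
  For the x component: f_1(F) = -4*u*v; d F_1 = (-v) du + (-u) dv
  For the y component: f_2(F) = -2*u*v + 5; d F_2 = (-3*v) du + (-3*u) dv
Combining and collecting du, dv coefficients:
  coeff of du: 5*v*(2*u*v - 3)
  coeff of dv: 5*u*(2*u*v - 3)
F^* omega = (5*v*(2*u*v - 3)) du + (5*u*(2*u*v - 3)) dv.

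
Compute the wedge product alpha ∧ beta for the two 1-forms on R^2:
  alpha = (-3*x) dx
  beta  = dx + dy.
alpha ∧ beta = (-3*x) dx ∧ dy

Distribute the wedge, using dx_i ∧ dx_j = -dx_j ∧ dx_i and dx_i ∧ dx_i = 0. For each pair (i, j) with i < j, the coefficient of dx_i ∧ dx_j in alpha ∧ beta is (alpha_i * beta_j - alpha_j * beta_i). Collecting: alpha ∧ beta = (-3*x) dx ∧ dy.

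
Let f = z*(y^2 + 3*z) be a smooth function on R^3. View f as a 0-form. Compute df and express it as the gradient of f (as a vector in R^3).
df = (0) dx + (2*y*z) dy + (y^2 + 6*z) dz; grad f = (0, 2*y*z, y^2 + 6*z)

For a 0-form f, d f = (∂f/∂x) dx + (∂f/∂y) dy + (∂f/∂z) dz. The components of the vector representation are exactly the entries of grad f in Cartesian coordinates:
  ∂f/∂x = 0
  ∂f/∂y = 2*y*z
  ∂f/∂z = y^2 + 6*z.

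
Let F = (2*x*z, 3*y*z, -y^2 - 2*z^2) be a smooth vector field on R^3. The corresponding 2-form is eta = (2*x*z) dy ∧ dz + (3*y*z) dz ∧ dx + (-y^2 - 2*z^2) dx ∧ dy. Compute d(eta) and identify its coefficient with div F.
d(eta) = (z) dx ∧ dy ∧ dz; div F = z

For a 2-form in R^3 of the form above, applying d gives a 3-form with coefficient ∂P/∂x + ∂Q/∂y + ∂R/∂z:
  ∂P/∂x = 2*z
  ∂Q/∂y = 3*z
  ∂R/∂z = -4*z
Sum = z, which is exactly div F.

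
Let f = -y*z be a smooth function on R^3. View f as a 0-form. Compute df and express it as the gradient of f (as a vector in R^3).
df = (0) dx + (-z) dy + (-y) dz; grad f = (0, -z, -y)

For a 0-form f, d f = (∂f/∂x) dx + (∂f/∂y) dy + (∂f/∂z) dz. The components of the vector representation are exactly the entries of grad f in Cartesian coordinates:
  ∂f/∂x = 0
  ∂f/∂y = -z
  ∂f/∂z = -y.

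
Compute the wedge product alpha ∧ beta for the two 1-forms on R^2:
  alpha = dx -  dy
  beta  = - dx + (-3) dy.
alpha ∧ beta = (-4) dx ∧ dy

Distribute the wedge, using dx_i ∧ dx_j = -dx_j ∧ dx_i and dx_i ∧ dx_i = 0. For each pair (i, j) with i < j, the coefficient of dx_i ∧ dx_j in alpha ∧ beta is (alpha_i * beta_j - alpha_j * beta_i). Collecting: alpha ∧ beta = (-4) dx ∧ dy.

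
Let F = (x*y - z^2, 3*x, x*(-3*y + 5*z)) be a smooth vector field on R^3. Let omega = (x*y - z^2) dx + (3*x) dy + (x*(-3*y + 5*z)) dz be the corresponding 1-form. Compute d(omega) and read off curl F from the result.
d(omega) = (-3*x) dy ∧ dz + (3*y - 7*z) dz ∧ dx + (3 - x) dx ∧ dy; curl F = (-3*x, 3*y - 7*z, 3 - x)

d omega = sum_{i<j} (∂f_j/∂x_i - ∂f_i/∂x_j) dx_i ∧ dx_j. Under the identification (dy ∧ dz, dz ∧ dx, dx ∧ dy) ↔ (e_x, e_y, e_z), the coefficients are exactly the components of curl F. Compute:
  ∂R/∂y - ∂Q/∂z = (-3*x) - (0) = -3*x
  ∂P/∂z - ∂R/∂x = (-2*z) - (-3*y + 5*z) = 3*y - 7*z
  ∂Q/∂x - ∂P/∂y = (3) - (x) = 3 - x.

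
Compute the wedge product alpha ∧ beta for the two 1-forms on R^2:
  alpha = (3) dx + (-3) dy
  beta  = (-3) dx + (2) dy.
alpha ∧ beta = (-3) dx ∧ dy

Distribute the wedge, using dx_i ∧ dx_j = -dx_j ∧ dx_i and dx_i ∧ dx_i = 0. For each pair (i, j) with i < j, the coefficient of dx_i ∧ dx_j in alpha ∧ beta is (alpha_i * beta_j - alpha_j * beta_i). Collecting: alpha ∧ beta = (-3) dx ∧ dy.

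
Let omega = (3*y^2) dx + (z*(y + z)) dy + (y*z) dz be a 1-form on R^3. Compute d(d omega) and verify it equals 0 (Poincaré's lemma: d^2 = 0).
d(d omega) = 0

Step 1: d omega = sum_{i<j} (∂f_j/∂x_i - ∂f_i/∂x_j) dx_i ∧ dx_j:
  coeff of dx ∧ dy: -6*y
  coeff of dx ∧ dz: 0
  coeff of dy ∧ dz: -y - z
Step 2: Apply d again to each 2-form coefficient. The only possible 3-form in R^3 is dx ∧ dy ∧ dz, with coefficient
  ∂(coeff of dy∧dz)/∂x - ∂(coeff of dx∧dz)/∂y + ∂(coeff of dx∧dy)/∂z
  = ∂/∂x (-y - z) - ∂/∂y (0) + ∂/∂z (-6*y).
Each of these terms simplifies to sums of mixed partials that cancel in pairs. The result is 0 (by equality of mixed partials for smooth functions — Schwarz / Clairaut).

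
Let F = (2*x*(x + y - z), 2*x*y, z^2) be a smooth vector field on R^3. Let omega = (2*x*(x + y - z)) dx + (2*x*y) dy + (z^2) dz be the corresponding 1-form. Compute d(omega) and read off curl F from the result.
d(omega) = (0) dy ∧ dz + (-2*x) dz ∧ dx + (-2*x + 2*y) dx ∧ dy; curl F = (0, -2*x, -2*x + 2*y)

d omega = sum_{i<j} (∂f_j/∂x_i - ∂f_i/∂x_j) dx_i ∧ dx_j. Under the identification (dy ∧ dz, dz ∧ dx, dx ∧ dy) ↔ (e_x, e_y, e_z), the coefficients are exactly the components of curl F. Compute:
  ∂R/∂y - ∂Q/∂z = (0) - (0) = 0
  ∂P/∂z - ∂R/∂x = (-2*x) - (0) = -2*x
  ∂Q/∂x - ∂P/∂y = (2*y) - (2*x) = -2*x + 2*y.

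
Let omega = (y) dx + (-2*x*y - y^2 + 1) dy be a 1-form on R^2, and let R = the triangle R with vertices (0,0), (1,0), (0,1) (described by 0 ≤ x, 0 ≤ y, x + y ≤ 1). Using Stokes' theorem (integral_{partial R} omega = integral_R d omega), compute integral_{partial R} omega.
integral_(partial R) omega = -5/6

Stokes: integral_partial_R omega = integral_R d omega with d omega = (∂Q/∂x - ∂P/∂y) dx ∧ dy.
  ∂Q/∂x = -2*y
  ∂P/∂y = 1
  integrand = ∂Q/∂x - ∂P/∂y = -2*y - 1.
Integrating over R: integral_0^1 integral_0^{1-x} (-2*y - 1) dy dx = -5/6.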